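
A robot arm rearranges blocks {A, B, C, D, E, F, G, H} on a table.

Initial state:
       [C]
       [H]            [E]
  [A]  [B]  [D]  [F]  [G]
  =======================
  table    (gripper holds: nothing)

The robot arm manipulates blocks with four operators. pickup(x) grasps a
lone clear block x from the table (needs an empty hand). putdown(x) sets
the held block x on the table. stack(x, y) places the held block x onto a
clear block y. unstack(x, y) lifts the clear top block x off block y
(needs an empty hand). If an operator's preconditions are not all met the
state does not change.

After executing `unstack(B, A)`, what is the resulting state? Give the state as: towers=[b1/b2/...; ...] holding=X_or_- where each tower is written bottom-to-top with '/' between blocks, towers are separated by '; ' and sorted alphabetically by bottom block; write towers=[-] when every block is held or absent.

towers=[A; B/H/C; D; F; G/E] holding=-

before: towers=[A; B/H/C; D; F; G/E] holding=-
pre[unstack(B, A)]: on(B,A) fail, clear(B) fail, handempty ok
on(B,A), clear(B) unmet → unstack(B, A) is a no-op
after:  towers=[A; B/H/C; D; F; G/E] holding=-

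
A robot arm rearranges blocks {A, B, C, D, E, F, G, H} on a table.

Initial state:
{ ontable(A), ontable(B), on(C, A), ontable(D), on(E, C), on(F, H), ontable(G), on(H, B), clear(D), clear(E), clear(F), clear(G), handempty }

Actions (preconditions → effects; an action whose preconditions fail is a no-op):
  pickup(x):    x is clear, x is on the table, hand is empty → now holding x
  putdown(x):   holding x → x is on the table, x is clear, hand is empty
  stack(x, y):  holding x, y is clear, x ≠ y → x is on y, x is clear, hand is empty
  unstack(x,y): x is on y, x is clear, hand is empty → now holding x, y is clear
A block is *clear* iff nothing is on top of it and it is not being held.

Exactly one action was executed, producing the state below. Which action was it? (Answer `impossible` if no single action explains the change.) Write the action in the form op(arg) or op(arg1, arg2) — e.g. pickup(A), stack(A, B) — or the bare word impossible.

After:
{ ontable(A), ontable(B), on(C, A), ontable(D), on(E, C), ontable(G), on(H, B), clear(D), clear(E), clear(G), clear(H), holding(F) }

unstack(F, H)

target: towers=[A/C/E; B/H; D; G] holding=F
         pickup(G) → towers=[A/C/E; B/H/F; D] holding=G
     unstack(E, C) → towers=[A/C; B/H/F; D; G] holding=E
     unstack(F, H) → towers=[A/C/E; B/H; D; G] holding=F  ← match
         pickup(D) → towers=[A/C/E; B/H/F; G] holding=D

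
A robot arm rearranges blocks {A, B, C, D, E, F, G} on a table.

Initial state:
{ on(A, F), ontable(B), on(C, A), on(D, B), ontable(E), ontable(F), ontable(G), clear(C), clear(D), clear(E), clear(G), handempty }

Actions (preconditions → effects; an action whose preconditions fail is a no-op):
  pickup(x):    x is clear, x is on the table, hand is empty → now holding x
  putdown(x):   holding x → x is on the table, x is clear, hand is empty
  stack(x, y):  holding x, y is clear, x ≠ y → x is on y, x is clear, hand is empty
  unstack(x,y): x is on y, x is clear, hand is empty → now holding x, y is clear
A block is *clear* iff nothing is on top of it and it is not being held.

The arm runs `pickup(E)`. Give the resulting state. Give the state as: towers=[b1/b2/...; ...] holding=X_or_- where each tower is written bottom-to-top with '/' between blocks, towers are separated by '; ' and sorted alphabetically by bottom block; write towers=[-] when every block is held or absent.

before: towers=[B/D; E; F/A/C; G] holding=-
pre[pickup(E)]: clear(E) yes, ontable(E) yes, handempty yes
all met → apply pickup(E)
after:  towers=[B/D; F/A/C; G] holding=E

towers=[B/D; F/A/C; G] holding=E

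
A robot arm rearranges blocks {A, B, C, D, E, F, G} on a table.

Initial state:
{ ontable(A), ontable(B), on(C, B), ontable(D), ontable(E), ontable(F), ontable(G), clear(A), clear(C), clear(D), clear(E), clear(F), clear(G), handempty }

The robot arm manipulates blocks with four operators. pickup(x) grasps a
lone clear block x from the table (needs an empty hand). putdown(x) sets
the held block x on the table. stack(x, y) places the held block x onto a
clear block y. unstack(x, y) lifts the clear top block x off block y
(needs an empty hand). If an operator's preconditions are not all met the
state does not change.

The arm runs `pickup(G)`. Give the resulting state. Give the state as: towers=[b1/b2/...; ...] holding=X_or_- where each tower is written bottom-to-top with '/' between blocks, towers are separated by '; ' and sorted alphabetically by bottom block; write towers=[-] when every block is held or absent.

towers=[A; B/C; D; E; F] holding=G

before: towers=[A; B/C; D; E; F; G] holding=-
pre[pickup(G)]: clear(G) yes, ontable(G) yes, handempty yes
all met → apply pickup(G)
after:  towers=[A; B/C; D; E; F] holding=G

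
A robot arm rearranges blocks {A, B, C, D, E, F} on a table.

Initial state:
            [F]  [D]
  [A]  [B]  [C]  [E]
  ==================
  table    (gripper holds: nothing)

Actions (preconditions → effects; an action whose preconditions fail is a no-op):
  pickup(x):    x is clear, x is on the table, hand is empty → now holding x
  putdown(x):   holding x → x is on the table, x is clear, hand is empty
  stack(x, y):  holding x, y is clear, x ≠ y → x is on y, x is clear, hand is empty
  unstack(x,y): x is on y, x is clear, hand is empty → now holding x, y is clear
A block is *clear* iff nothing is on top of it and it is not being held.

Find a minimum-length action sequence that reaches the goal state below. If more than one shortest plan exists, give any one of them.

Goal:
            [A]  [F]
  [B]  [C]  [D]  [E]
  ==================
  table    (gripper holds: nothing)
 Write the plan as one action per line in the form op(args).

unstack(D, E)
putdown(D)
unstack(F, C)
stack(F, E)
pickup(A)
stack(A, D)

step 1 (unstack(D, E)): towers=[A; B; C/F; E] holding=D
step 2 (putdown(D)): towers=[A; B; C/F; D; E] holding=-
step 3 (unstack(F, C)): towers=[A; B; C; D; E] holding=F
step 4 (stack(F, E)): towers=[A; B; C; D; E/F] holding=-
step 5 (pickup(A)): towers=[B; C; D; E/F] holding=A
step 6 (stack(A, D)): towers=[B; C; D/A; E/F] holding=-
goal check: towers=[B; C; D/A; E/F] holding=- — reached (length 6, optimal by BFS)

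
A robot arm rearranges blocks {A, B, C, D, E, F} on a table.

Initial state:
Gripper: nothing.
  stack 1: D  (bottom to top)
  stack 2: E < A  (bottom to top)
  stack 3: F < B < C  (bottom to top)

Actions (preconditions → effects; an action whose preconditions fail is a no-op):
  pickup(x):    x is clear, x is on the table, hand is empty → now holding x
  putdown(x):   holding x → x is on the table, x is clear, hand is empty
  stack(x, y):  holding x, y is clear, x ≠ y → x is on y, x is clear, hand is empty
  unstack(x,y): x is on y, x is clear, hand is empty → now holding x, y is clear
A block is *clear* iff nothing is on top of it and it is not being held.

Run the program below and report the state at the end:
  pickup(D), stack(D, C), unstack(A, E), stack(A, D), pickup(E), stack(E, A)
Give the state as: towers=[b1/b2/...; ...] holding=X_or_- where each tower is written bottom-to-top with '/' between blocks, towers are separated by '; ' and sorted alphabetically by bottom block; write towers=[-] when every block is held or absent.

towers=[F/B/C/D/A/E] holding=-

step 1 (pickup(D)): towers=[E/A; F/B/C] holding=D
step 2 (stack(D, C)): towers=[E/A; F/B/C/D] holding=-
step 3 (unstack(A, E)): towers=[E; F/B/C/D] holding=A
step 4 (stack(A, D)): towers=[E; F/B/C/D/A] holding=-
step 5 (pickup(E)): towers=[F/B/C/D/A] holding=E
step 6 (stack(E, A)): towers=[F/B/C/D/A/E] holding=-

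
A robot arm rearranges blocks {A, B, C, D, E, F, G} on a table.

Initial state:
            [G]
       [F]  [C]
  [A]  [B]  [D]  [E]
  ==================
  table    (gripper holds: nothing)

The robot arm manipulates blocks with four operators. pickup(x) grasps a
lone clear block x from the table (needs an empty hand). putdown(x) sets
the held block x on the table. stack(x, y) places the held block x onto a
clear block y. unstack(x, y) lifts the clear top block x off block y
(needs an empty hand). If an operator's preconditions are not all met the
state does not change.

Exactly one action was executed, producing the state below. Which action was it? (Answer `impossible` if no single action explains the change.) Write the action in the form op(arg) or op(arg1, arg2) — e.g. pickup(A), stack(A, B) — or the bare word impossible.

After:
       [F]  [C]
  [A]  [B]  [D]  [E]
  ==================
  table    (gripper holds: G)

target: towers=[A; B/F; D/C; E] holding=G
     unstack(F, B) → towers=[A; B; D/C/G; E] holding=F
     unstack(G, C) → towers=[A; B/F; D/C; E] holding=G  ← match
         pickup(A) → towers=[B/F; D/C/G; E] holding=A
         pickup(E) → towers=[A; B/F; D/C/G] holding=E

unstack(G, C)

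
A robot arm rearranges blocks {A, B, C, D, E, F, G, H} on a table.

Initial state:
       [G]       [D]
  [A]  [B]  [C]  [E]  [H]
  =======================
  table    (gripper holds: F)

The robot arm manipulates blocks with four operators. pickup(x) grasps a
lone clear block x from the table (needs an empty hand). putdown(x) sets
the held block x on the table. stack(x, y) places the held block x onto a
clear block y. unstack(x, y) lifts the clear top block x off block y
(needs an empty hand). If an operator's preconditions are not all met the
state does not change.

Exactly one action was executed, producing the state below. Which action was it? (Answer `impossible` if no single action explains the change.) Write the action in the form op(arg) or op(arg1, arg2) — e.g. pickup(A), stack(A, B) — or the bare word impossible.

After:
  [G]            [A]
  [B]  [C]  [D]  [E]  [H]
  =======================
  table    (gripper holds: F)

impossible

target: towers=[B/G; C; D; E/A; H] holding=F
        putdown(F) → towers=[A; B/G; C; E/D; F; H] holding=-
       stack(F, G) → towers=[A; B/G/F; C; E/D; H] holding=-
       stack(F, A) → towers=[A/F; B/G; C; E/D; H] holding=-
       stack(F, H) → towers=[A; B/G; C; E/D; H/F] holding=-
       stack(F, D) → towers=[A; B/G; C; E/D/F; H] holding=-
       stack(F, C) → towers=[A; B/G; C/F; E/D; H] holding=-
none of the 6 applicable actions match → impossible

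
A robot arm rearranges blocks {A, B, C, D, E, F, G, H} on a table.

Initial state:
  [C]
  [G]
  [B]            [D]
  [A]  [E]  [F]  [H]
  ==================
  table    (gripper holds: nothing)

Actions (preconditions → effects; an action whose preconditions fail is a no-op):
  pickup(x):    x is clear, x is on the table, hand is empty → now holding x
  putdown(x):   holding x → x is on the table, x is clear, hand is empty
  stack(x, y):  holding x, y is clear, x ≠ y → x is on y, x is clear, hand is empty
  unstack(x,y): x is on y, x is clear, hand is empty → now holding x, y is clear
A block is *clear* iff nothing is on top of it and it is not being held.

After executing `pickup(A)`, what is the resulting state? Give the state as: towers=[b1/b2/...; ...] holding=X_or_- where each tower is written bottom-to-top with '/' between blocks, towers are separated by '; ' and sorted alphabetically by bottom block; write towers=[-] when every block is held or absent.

before: towers=[A/B/G/C; E; F; H/D] holding=-
pre[pickup(A)]: clear(A) no, ontable(A) yes, handempty yes
clear(A) unmet → pickup(A) is a no-op
after:  towers=[A/B/G/C; E; F; H/D] holding=-

towers=[A/B/G/C; E; F; H/D] holding=-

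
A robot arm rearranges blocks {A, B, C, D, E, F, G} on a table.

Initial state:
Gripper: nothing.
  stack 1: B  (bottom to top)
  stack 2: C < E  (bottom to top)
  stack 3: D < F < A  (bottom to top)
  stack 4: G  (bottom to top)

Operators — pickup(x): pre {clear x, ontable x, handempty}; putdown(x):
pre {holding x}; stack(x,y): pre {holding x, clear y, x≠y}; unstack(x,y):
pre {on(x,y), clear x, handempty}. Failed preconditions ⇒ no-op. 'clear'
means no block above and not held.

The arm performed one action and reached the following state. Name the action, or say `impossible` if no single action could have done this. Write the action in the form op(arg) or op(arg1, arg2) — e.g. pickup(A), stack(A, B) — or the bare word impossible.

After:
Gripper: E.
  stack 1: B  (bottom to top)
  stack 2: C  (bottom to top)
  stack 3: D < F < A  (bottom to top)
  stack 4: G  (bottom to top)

target: towers=[B; C; D/F/A; G] holding=E
         pickup(B) → towers=[C/E; D/F/A; G] holding=B
         pickup(G) → towers=[B; C/E; D/F/A] holding=G
     unstack(A, F) → towers=[B; C/E; D/F; G] holding=A
     unstack(E, C) → towers=[B; C; D/F/A; G] holding=E  ← match

unstack(E, C)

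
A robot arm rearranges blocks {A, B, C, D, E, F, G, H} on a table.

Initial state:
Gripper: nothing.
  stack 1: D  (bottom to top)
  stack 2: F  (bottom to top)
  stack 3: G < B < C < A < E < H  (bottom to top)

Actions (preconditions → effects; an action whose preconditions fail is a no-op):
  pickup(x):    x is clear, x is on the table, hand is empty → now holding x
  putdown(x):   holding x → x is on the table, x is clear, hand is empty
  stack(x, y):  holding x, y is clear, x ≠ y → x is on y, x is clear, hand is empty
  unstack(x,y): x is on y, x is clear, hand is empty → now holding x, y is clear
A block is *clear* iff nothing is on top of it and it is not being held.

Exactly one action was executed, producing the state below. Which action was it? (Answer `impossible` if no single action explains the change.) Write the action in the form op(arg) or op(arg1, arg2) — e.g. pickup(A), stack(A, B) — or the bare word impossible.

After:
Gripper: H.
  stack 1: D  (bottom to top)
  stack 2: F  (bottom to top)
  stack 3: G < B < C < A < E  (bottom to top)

target: towers=[D; F; G/B/C/A/E] holding=H
     unstack(H, E) → towers=[D; F; G/B/C/A/E] holding=H  ← match
         pickup(F) → towers=[D; G/B/C/A/E/H] holding=F
         pickup(D) → towers=[F; G/B/C/A/E/H] holding=D

unstack(H, E)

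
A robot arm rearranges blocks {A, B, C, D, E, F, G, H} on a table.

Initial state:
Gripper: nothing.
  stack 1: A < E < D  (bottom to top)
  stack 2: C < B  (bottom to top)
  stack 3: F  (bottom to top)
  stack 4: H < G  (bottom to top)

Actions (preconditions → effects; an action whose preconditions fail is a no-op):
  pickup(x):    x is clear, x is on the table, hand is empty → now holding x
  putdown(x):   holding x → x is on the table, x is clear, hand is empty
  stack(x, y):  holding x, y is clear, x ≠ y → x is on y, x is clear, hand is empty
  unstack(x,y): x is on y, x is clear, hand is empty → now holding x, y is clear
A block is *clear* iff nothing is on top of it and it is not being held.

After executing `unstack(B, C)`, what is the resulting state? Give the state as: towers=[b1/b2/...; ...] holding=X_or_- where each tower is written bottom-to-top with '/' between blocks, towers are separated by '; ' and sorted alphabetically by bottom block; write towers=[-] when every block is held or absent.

before: towers=[A/E/D; C/B; F; H/G] holding=-
pre[unstack(B, C)]: on(B,C) ✓, clear(B) ✓, handempty ✓
all met → apply unstack(B, C)
after:  towers=[A/E/D; C; F; H/G] holding=B

towers=[A/E/D; C; F; H/G] holding=B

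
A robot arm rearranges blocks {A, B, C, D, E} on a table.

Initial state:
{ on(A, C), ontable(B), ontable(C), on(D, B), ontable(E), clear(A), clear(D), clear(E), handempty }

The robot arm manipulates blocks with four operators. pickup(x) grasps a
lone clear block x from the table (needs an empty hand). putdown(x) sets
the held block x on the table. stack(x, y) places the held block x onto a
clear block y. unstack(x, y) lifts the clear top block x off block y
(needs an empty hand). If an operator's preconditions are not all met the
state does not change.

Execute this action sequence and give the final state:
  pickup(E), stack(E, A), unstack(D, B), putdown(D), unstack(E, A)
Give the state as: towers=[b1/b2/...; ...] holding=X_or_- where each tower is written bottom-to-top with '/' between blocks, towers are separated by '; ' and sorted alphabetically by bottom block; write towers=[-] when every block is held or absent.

step 1 (pickup(E)): towers=[B/D; C/A] holding=E
step 2 (stack(E, A)): towers=[B/D; C/A/E] holding=-
step 3 (unstack(D, B)): towers=[B; C/A/E] holding=D
step 4 (putdown(D)): towers=[B; C/A/E; D] holding=-
step 5 (unstack(E, A)): towers=[B; C/A; D] holding=E

towers=[B; C/A; D] holding=E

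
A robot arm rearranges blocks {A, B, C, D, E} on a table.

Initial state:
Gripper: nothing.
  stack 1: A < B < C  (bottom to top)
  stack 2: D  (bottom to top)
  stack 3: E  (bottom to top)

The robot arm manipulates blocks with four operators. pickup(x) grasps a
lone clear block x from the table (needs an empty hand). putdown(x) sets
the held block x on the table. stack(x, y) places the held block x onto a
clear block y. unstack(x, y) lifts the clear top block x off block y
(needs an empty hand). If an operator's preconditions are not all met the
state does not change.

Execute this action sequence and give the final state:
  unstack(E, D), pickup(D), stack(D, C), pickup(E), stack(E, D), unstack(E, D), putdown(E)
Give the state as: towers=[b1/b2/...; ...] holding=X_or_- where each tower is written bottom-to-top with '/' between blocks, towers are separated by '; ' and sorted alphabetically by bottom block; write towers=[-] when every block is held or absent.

towers=[A/B/C/D; E] holding=-

step 1 (unstack(E, D)) [no-op]: towers=[A/B/C; D; E] holding=-
step 2 (pickup(D)): towers=[A/B/C; E] holding=D
step 3 (stack(D, C)): towers=[A/B/C/D; E] holding=-
step 4 (pickup(E)): towers=[A/B/C/D] holding=E
step 5 (stack(E, D)): towers=[A/B/C/D/E] holding=-
step 6 (unstack(E, D)): towers=[A/B/C/D] holding=E
step 7 (putdown(E)): towers=[A/B/C/D; E] holding=-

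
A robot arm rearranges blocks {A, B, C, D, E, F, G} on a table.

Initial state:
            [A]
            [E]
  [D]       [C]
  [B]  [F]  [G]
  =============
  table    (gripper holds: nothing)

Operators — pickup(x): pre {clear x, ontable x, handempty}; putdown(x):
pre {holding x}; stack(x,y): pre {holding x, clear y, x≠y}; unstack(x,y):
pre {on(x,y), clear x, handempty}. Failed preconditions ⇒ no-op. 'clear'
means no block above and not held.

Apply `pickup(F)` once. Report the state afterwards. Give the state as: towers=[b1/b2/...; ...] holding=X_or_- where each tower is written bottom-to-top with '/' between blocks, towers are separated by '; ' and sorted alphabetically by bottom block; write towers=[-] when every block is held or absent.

before: towers=[B/D; F; G/C/E/A] holding=-
pre[pickup(F)]: clear(F) ok, ontable(F) ok, handempty ok
all met → apply pickup(F)
after:  towers=[B/D; G/C/E/A] holding=F

towers=[B/D; G/C/E/A] holding=F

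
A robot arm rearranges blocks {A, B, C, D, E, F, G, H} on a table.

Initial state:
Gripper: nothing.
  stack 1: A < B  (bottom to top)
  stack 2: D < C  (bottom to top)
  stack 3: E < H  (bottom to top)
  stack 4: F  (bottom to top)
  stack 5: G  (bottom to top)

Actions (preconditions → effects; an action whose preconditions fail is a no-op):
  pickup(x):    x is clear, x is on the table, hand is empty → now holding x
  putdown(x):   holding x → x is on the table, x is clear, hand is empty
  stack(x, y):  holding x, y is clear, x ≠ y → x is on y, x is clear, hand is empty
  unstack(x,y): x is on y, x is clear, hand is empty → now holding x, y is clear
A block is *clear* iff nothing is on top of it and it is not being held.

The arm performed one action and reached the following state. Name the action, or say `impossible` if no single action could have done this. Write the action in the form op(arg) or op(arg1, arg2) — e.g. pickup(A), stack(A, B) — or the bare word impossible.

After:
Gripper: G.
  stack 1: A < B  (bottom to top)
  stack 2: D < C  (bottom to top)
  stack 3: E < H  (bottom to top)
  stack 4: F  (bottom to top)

pickup(G)

target: towers=[A/B; D/C; E/H; F] holding=G
         pickup(G) → towers=[A/B; D/C; E/H; F] holding=G  ← match
     unstack(H, E) → towers=[A/B; D/C; E; F; G] holding=H
     unstack(B, A) → towers=[A; D/C; E/H; F; G] holding=B
         pickup(F) → towers=[A/B; D/C; E/H; G] holding=F
     unstack(C, D) → towers=[A/B; D; E/H; F; G] holding=C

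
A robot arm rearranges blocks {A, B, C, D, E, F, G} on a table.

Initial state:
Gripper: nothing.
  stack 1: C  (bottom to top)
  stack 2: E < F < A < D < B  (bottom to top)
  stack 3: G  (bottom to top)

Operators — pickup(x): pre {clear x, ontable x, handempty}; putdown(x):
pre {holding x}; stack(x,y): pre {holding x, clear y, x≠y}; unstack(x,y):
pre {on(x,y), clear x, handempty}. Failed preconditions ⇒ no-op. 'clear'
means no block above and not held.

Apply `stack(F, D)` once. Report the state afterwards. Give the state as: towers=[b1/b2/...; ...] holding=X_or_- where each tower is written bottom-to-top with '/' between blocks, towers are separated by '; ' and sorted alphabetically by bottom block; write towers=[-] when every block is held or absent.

towers=[C; E/F/A/D/B; G] holding=-

before: towers=[C; E/F/A/D/B; G] holding=-
pre[stack(F, D)]: holding(F) no, clear(D) no, F≠D yes
holding(F), clear(D) unmet → stack(F, D) is a no-op
after:  towers=[C; E/F/A/D/B; G] holding=-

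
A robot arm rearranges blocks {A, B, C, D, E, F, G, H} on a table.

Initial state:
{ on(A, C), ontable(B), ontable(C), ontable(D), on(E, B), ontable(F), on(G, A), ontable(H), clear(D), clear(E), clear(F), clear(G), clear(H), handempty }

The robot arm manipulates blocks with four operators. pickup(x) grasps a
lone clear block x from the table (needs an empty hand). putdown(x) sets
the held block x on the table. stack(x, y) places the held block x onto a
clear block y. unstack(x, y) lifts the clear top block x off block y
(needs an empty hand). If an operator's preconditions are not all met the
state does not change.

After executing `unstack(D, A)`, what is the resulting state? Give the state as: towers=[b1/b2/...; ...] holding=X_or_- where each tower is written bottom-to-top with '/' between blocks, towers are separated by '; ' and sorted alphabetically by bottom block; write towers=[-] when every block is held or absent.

before: towers=[B/E; C/A/G; D; F; H] holding=-
pre[unstack(D, A)]: on(D,A) fail, clear(D) ok, handempty ok
on(D,A) unmet → unstack(D, A) is a no-op
after:  towers=[B/E; C/A/G; D; F; H] holding=-

towers=[B/E; C/A/G; D; F; H] holding=-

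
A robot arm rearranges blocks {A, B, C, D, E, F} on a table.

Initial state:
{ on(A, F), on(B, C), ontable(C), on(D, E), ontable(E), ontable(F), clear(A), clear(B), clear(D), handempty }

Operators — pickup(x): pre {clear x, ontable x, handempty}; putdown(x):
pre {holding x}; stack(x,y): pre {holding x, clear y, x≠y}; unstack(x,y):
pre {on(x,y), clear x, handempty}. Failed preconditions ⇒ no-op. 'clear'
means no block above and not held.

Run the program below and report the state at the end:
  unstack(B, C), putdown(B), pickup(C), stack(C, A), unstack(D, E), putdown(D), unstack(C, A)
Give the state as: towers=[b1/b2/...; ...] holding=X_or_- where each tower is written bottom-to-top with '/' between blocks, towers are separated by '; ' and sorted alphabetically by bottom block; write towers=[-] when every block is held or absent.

towers=[B; D; E; F/A] holding=C

step 1 (unstack(B, C)): towers=[C; E/D; F/A] holding=B
step 2 (putdown(B)): towers=[B; C; E/D; F/A] holding=-
step 3 (pickup(C)): towers=[B; E/D; F/A] holding=C
step 4 (stack(C, A)): towers=[B; E/D; F/A/C] holding=-
step 5 (unstack(D, E)): towers=[B; E; F/A/C] holding=D
step 6 (putdown(D)): towers=[B; D; E; F/A/C] holding=-
step 7 (unstack(C, A)): towers=[B; D; E; F/A] holding=C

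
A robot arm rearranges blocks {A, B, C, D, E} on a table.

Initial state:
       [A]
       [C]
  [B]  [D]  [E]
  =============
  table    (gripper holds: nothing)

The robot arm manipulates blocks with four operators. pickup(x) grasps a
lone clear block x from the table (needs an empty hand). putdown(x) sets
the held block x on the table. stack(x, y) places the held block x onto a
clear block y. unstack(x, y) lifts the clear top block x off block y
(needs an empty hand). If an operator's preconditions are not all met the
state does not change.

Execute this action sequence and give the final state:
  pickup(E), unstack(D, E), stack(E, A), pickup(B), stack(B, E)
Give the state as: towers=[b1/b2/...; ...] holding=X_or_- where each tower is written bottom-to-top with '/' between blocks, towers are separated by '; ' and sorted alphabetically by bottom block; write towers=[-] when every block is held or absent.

step 1 (pickup(E)): towers=[B; D/C/A] holding=E
step 2 (unstack(D, E)) [no-op]: towers=[B; D/C/A] holding=E
step 3 (stack(E, A)): towers=[B; D/C/A/E] holding=-
step 4 (pickup(B)): towers=[D/C/A/E] holding=B
step 5 (stack(B, E)): towers=[D/C/A/E/B] holding=-

towers=[D/C/A/E/B] holding=-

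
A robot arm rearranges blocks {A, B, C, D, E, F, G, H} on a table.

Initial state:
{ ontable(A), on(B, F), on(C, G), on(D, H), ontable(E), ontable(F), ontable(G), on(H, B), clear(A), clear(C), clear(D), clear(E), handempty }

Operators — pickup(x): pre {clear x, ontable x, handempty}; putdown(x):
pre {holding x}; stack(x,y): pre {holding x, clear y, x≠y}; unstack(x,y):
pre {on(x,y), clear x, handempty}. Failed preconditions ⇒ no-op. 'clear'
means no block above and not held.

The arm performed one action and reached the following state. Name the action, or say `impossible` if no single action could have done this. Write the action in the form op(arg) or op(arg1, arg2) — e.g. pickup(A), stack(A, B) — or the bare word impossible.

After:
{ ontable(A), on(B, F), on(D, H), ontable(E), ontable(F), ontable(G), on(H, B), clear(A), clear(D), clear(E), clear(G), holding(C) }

target: towers=[A; E; F/B/H/D; G] holding=C
         pickup(A) → towers=[E; F/B/H/D; G/C] holding=A
         pickup(E) → towers=[A; F/B/H/D; G/C] holding=E
     unstack(D, H) → towers=[A; E; F/B/H; G/C] holding=D
     unstack(C, G) → towers=[A; E; F/B/H/D; G] holding=C  ← match

unstack(C, G)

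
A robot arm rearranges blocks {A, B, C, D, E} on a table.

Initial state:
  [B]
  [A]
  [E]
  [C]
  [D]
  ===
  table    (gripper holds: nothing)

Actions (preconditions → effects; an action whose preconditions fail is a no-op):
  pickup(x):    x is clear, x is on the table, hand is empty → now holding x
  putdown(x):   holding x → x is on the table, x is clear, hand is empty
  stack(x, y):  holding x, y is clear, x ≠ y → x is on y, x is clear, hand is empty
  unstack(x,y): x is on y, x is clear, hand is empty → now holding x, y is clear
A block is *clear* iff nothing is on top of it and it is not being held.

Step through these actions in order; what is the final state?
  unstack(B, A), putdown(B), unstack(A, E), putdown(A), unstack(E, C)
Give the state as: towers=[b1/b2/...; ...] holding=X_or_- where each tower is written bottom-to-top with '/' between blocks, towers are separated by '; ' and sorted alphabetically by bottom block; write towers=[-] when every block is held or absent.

towers=[A; B; D/C] holding=E

step 1 (unstack(B, A)): towers=[D/C/E/A] holding=B
step 2 (putdown(B)): towers=[B; D/C/E/A] holding=-
step 3 (unstack(A, E)): towers=[B; D/C/E] holding=A
step 4 (putdown(A)): towers=[A; B; D/C/E] holding=-
step 5 (unstack(E, C)): towers=[A; B; D/C] holding=E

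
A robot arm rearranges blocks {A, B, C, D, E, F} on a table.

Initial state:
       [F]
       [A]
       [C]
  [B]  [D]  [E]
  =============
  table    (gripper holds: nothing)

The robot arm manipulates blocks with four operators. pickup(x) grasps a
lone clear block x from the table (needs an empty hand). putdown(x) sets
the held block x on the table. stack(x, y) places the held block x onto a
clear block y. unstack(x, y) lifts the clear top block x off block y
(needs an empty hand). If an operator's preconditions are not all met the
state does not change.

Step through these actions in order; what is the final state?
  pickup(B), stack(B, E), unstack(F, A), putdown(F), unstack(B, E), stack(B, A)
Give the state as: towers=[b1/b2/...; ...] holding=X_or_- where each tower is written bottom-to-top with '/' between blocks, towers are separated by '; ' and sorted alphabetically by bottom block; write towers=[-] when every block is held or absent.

step 1 (pickup(B)): towers=[D/C/A/F; E] holding=B
step 2 (stack(B, E)): towers=[D/C/A/F; E/B] holding=-
step 3 (unstack(F, A)): towers=[D/C/A; E/B] holding=F
step 4 (putdown(F)): towers=[D/C/A; E/B; F] holding=-
step 5 (unstack(B, E)): towers=[D/C/A; E; F] holding=B
step 6 (stack(B, A)): towers=[D/C/A/B; E; F] holding=-

towers=[D/C/A/B; E; F] holding=-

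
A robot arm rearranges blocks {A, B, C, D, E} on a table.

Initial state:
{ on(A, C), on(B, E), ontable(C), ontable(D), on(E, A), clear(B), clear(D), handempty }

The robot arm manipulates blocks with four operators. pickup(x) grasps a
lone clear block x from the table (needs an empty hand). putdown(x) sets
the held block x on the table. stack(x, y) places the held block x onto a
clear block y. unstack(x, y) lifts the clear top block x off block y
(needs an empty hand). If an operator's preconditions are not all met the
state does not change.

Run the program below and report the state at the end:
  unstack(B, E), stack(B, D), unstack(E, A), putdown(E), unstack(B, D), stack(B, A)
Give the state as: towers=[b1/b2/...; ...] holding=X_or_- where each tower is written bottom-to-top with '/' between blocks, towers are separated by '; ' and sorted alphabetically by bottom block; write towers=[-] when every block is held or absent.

step 1 (unstack(B, E)): towers=[C/A/E; D] holding=B
step 2 (stack(B, D)): towers=[C/A/E; D/B] holding=-
step 3 (unstack(E, A)): towers=[C/A; D/B] holding=E
step 4 (putdown(E)): towers=[C/A; D/B; E] holding=-
step 5 (unstack(B, D)): towers=[C/A; D; E] holding=B
step 6 (stack(B, A)): towers=[C/A/B; D; E] holding=-

towers=[C/A/B; D; E] holding=-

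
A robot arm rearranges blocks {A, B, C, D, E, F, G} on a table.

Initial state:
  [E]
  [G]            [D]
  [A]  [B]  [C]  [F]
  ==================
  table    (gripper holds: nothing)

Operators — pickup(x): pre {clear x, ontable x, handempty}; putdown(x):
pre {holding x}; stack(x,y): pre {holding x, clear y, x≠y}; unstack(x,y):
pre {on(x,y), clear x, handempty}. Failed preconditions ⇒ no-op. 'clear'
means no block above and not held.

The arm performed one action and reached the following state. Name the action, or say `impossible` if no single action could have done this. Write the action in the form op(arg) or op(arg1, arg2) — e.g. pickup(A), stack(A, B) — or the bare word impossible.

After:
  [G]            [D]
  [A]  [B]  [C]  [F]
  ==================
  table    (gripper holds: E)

unstack(E, G)

target: towers=[A/G; B; C; F/D] holding=E
         pickup(B) → towers=[A/G/E; C; F/D] holding=B
     unstack(D, F) → towers=[A/G/E; B; C; F] holding=D
     unstack(E, G) → towers=[A/G; B; C; F/D] holding=E  ← match
         pickup(C) → towers=[A/G/E; B; F/D] holding=C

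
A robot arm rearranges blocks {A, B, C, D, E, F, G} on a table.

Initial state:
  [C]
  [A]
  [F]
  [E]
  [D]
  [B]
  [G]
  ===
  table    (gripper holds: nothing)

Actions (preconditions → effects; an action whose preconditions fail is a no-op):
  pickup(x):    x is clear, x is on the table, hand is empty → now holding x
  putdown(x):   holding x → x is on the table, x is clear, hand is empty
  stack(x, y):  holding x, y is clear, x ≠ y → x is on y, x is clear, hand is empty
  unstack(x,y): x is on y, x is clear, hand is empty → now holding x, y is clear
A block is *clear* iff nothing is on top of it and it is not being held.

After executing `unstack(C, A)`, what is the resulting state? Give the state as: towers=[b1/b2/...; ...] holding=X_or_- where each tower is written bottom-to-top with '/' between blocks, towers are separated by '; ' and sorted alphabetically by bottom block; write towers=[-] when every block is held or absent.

before: towers=[G/B/D/E/F/A/C] holding=-
pre[unstack(C, A)]: on(C,A) yes, clear(C) yes, handempty yes
all met → apply unstack(C, A)
after:  towers=[G/B/D/E/F/A] holding=C

towers=[G/B/D/E/F/A] holding=C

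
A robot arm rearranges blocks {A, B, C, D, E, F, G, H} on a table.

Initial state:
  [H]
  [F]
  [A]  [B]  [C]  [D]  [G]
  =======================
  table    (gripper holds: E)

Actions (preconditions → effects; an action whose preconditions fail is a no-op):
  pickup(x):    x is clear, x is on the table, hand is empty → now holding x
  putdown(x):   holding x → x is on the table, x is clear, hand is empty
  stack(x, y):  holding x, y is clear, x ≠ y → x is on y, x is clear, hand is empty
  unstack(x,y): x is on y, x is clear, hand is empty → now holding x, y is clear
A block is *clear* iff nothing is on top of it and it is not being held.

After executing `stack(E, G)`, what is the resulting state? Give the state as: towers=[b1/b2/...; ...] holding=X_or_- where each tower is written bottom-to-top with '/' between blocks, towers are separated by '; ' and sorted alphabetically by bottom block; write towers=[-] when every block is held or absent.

before: towers=[A/F/H; B; C; D; G] holding=E
pre[stack(E, G)]: holding(E) ok, clear(G) ok, E≠G ok
all met → apply stack(E, G)
after:  towers=[A/F/H; B; C; D; G/E] holding=-

towers=[A/F/H; B; C; D; G/E] holding=-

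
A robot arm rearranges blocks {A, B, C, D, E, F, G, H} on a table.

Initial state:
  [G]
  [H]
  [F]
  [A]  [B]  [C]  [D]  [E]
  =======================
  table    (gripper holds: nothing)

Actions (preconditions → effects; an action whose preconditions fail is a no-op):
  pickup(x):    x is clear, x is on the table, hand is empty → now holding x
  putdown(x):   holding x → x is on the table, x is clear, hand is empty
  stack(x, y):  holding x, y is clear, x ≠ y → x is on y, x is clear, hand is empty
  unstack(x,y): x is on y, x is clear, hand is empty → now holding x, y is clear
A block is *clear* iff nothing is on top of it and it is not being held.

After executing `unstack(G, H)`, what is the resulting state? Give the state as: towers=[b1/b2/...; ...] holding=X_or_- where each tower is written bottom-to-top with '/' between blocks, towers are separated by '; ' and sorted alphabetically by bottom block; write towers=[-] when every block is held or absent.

towers=[A/F/H; B; C; D; E] holding=G

before: towers=[A/F/H/G; B; C; D; E] holding=-
pre[unstack(G, H)]: on(G,H) ✓, clear(G) ✓, handempty ✓
all met → apply unstack(G, H)
after:  towers=[A/F/H; B; C; D; E] holding=G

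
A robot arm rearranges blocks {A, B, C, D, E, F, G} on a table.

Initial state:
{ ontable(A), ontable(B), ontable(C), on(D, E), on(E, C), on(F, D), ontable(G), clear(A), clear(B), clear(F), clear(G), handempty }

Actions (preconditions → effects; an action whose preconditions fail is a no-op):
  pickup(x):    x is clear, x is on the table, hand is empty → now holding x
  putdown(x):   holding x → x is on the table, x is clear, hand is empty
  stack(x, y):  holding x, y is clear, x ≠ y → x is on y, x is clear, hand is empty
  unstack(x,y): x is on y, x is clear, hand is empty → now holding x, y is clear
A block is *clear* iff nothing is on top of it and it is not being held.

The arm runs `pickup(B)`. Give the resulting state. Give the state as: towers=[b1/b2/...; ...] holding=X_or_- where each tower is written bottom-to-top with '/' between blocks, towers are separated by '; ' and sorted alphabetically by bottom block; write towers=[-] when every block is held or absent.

towers=[A; C/E/D/F; G] holding=B

before: towers=[A; B; C/E/D/F; G] holding=-
pre[pickup(B)]: clear(B) ok, ontable(B) ok, handempty ok
all met → apply pickup(B)
after:  towers=[A; C/E/D/F; G] holding=B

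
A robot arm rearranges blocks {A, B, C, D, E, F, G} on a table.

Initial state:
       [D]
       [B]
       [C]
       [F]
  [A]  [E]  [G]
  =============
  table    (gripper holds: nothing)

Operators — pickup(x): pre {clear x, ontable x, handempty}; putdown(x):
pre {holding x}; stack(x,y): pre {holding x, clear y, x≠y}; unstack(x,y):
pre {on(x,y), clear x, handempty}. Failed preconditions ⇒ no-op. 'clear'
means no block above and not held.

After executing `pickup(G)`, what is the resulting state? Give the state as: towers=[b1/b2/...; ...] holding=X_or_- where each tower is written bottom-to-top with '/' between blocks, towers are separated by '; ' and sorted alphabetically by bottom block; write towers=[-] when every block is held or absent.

towers=[A; E/F/C/B/D] holding=G

before: towers=[A; E/F/C/B/D; G] holding=-
pre[pickup(G)]: clear(G) ok, ontable(G) ok, handempty ok
all met → apply pickup(G)
after:  towers=[A; E/F/C/B/D] holding=G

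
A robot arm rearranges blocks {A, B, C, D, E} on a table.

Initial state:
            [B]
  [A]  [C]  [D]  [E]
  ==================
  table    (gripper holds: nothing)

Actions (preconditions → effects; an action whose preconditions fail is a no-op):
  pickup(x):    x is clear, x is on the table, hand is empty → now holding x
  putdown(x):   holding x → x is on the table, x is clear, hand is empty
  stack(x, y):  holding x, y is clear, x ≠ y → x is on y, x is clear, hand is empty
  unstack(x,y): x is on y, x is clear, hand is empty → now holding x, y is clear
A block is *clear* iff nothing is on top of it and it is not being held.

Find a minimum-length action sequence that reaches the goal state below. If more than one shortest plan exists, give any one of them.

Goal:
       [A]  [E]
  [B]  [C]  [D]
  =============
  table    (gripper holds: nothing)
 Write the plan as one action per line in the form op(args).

unstack(B, D)
putdown(B)
pickup(A)
stack(A, C)
pickup(E)
stack(E, D)

step 1 (unstack(B, D)): towers=[A; C; D; E] holding=B
step 2 (putdown(B)): towers=[A; B; C; D; E] holding=-
step 3 (pickup(A)): towers=[B; C; D; E] holding=A
step 4 (stack(A, C)): towers=[B; C/A; D; E] holding=-
step 5 (pickup(E)): towers=[B; C/A; D] holding=E
step 6 (stack(E, D)): towers=[B; C/A; D/E] holding=-
goal check: towers=[B; C/A; D/E] holding=- — reached (length 6, optimal by BFS)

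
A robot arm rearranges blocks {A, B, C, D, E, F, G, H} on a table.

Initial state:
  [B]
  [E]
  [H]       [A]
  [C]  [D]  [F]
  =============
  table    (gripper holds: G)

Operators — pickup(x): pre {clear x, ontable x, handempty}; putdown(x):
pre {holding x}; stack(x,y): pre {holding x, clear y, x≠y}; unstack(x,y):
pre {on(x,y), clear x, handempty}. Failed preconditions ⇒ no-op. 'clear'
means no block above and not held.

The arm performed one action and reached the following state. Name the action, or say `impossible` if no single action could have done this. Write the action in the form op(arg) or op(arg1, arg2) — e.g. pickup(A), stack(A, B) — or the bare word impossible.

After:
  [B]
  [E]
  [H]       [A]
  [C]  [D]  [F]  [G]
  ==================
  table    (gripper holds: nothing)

target: towers=[C/H/E/B; D; F/A; G] holding=-
        putdown(G) → towers=[C/H/E/B; D; F/A; G] holding=-  ← match
       stack(G, A) → towers=[C/H/E/B; D; F/A/G] holding=-
       stack(G, B) → towers=[C/H/E/B/G; D; F/A] holding=-
       stack(G, D) → towers=[C/H/E/B; D/G; F/A] holding=-

putdown(G)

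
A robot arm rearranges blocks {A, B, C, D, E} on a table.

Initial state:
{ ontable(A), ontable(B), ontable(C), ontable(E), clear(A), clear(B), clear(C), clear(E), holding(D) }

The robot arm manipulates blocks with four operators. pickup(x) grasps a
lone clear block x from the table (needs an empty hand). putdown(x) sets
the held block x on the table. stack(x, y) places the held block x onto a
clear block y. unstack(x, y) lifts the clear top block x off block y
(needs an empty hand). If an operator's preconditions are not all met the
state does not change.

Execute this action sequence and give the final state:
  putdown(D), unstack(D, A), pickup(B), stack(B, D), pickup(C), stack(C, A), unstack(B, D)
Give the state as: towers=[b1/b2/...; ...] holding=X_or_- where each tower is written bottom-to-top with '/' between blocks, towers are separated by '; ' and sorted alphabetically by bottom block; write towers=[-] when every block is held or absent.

step 1 (putdown(D)): towers=[A; B; C; D; E] holding=-
step 2 (unstack(D, A)) [no-op]: towers=[A; B; C; D; E] holding=-
step 3 (pickup(B)): towers=[A; C; D; E] holding=B
step 4 (stack(B, D)): towers=[A; C; D/B; E] holding=-
step 5 (pickup(C)): towers=[A; D/B; E] holding=C
step 6 (stack(C, A)): towers=[A/C; D/B; E] holding=-
step 7 (unstack(B, D)): towers=[A/C; D; E] holding=B

towers=[A/C; D; E] holding=B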